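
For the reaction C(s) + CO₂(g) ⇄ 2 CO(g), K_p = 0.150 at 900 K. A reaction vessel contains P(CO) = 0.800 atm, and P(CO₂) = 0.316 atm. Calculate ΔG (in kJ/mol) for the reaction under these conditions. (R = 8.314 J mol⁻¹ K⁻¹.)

ΔG = 19.5 kJ/mol

(C is a pure solid — omitted from Q_p.)
Q_p = P(CO)² / P(CO₂) = (0.800)² / (0.316) = 2.03
ΔG = RT ln(Q_p/K_p) = (8.314 J mol⁻¹ K⁻¹)(900 K) × ln(2.03/0.150)
   = (7.483 kJ/mol)(2.605) = 19.5 kJ/mol
ΔG > 0, so the forward reaction is non-spontaneous (proceeds in reverse).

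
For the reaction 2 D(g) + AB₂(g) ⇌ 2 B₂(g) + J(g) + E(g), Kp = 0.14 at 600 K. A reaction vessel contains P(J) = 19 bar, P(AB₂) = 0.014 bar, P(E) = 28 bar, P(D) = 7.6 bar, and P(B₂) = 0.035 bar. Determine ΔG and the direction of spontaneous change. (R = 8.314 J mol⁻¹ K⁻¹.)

ΔG = 8.73 kJ/mol; the forward reaction is non-spontaneous

Qp = P(B₂)²·P(J)·P(E) / (P(D)²·P(AB₂)) = (0.035)²·(19)·(28) / ((7.6)²·(0.014)) = 0.806
ΔG = RT ln(Qp/Kp) = (8.314 J mol⁻¹ K⁻¹)(600 K) × ln(0.806/0.14)
   = (4.988 kJ/mol)(1.750) = 8.73 kJ/mol
ΔG > 0, so the forward reaction is non-spontaneous (proceeds in reverse).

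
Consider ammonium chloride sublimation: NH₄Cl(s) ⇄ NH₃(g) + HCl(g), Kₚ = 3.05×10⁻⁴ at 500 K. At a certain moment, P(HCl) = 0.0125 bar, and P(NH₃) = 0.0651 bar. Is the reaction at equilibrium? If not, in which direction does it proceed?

(NH₄Cl is a pure solid — omitted from Qₚ.)
Qₚ = P(NH₃)·P(HCl) = (0.0651)·(0.0125) = 8.14×10⁻⁴
Qₚ = 8.14×10⁻⁴ > Kₚ = 3.05×10⁻⁴, so the reverse reaction proceeds.

toward reactants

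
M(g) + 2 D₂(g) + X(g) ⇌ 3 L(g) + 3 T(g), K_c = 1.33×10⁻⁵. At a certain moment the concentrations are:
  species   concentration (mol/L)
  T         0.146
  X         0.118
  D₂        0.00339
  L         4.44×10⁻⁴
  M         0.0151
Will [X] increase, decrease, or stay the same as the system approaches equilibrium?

Q_c = [L]³·[T]³ / ([M]·[D₂]²·[X]) = (4.44×10⁻⁴)³·(0.146)³ / ((0.0151)·(0.00339)²·(0.118)) = 1.33×10⁻⁵
Q_c = 1.33×10⁻⁵ = K_c; the system is at equilibrium.

stay the same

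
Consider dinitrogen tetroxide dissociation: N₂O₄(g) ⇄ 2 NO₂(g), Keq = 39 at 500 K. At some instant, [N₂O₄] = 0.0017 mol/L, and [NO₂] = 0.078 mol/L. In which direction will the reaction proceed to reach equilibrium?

Q = [NO₂]² / [N₂O₄] = (0.078)² / (0.0017) = 3.6
Q = 3.6 < Keq = 39, so the forward reaction proceeds.

in the forward direction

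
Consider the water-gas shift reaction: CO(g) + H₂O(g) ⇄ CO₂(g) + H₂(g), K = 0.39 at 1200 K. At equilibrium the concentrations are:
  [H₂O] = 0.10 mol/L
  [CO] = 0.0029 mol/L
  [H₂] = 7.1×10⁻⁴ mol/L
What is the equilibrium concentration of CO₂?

At equilibrium, K = [CO₂]·[H₂] / ([CO]·[H₂O]) = 0.39.
([CO₂])·(7.1×10⁻⁴) / ((0.0029)·(0.10)) = 0.39
[CO₂] = 0.159 = 0.16 mol/L

[CO₂] = 0.16 mol/L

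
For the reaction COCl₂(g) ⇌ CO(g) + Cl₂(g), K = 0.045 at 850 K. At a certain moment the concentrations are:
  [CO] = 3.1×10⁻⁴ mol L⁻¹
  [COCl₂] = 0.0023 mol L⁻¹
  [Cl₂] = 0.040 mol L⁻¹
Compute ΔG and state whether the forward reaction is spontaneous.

ΔG = -15.0 kJ/mol; the forward reaction is spontaneous

Q = [CO]·[Cl₂] / [COCl₂] = (3.1×10⁻⁴)·(0.040) / (0.0023) = 0.00539
ΔG = RT ln(Q/K) = (8.314 J mol⁻¹ K⁻¹)(850 K) × ln(0.00539/0.045)
   = (7.067 kJ/mol)(-2.122) = -15.0 kJ/mol
ΔG < 0, so the forward reaction is spontaneous (proceeds forward).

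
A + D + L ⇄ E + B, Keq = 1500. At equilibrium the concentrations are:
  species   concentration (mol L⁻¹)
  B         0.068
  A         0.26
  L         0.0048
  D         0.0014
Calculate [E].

At equilibrium, Keq = [E]·[B] / ([A]·[D]·[L]) = 1500.
([E])·(0.068) / ((0.26)·(0.0014)·(0.0048)) = 1500
[E] = 0.0385 = 0.039 mol L⁻¹

[E] = 0.039 mol L⁻¹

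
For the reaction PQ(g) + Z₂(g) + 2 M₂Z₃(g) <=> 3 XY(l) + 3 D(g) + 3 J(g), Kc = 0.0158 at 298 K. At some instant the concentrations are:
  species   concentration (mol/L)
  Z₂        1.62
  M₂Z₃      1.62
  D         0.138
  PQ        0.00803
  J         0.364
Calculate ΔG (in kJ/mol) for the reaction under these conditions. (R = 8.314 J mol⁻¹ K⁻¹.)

ΔG = -3.59 kJ/mol

(XY is a pure liquid — omitted from Qc.)
Qc = [D]³·[J]³ / ([PQ]·[Z₂]·[M₂Z₃]²) = (0.138)³·(0.364)³ / ((0.00803)·(1.62)·(1.62)²) = 0.00371
ΔG = RT ln(Qc/Kc) = (8.314 J mol⁻¹ K⁻¹)(298 K) × ln(0.00371/0.0158)
   = (2.478 kJ/mol)(-1.449) = -3.59 kJ/mol
ΔG < 0, so the forward reaction is spontaneous (proceeds forward).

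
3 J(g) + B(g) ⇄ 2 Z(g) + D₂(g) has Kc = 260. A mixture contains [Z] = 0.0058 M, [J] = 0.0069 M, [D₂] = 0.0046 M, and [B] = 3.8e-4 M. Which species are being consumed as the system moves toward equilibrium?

Qc = [Z]²·[D₂] / ([J]³·[B]) = (0.0058)²·(0.0046) / ((0.0069)³·(3.8e-4)) = 1200
Qc = 1200 > Kc = 260: net reverse reaction.

Z, D₂ (products)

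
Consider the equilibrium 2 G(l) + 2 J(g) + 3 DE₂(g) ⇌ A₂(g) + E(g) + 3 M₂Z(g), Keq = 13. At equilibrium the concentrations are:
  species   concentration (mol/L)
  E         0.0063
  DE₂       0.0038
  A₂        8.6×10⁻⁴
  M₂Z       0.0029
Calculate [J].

[J] = 4.3×10⁻⁴ mol/L

(G is a pure liquid — omitted from Keq.)
At equilibrium, Keq = [A₂]·[E]·[M₂Z]³ / ([J]²·[DE₂]³) = 13.
(8.6×10⁻⁴)·(0.0063)·(0.0029)³ / (([J])²·(0.0038)³) = 13
[J]² = 1.85×10⁻⁷ ⇒ [J] = 4.3×10⁻⁴ mol/L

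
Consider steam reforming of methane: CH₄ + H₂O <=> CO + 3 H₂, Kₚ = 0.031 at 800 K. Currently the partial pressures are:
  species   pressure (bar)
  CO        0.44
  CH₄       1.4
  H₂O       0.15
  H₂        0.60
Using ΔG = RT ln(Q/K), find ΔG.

ΔG = 17.8 kJ/mol

Qₚ = P(CO)·P(H₂)³ / (P(CH₄)·P(H₂O)) = (0.44)·(0.60)³ / ((1.4)·(0.15)) = 0.453
ΔG = RT ln(Qₚ/Kₚ) = (8.314 J mol⁻¹ K⁻¹)(800 K) × ln(0.453/0.031)
   = (6.651 kJ/mol)(2.682) = 17.8 kJ/mol
ΔG > 0, so the forward reaction is non-spontaneous (proceeds in reverse).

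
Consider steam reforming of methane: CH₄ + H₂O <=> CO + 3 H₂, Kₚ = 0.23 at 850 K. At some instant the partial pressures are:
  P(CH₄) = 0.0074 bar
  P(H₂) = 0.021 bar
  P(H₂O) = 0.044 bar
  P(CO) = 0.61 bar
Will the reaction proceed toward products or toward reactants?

forward (toward products)

Qₚ = P(CO)·P(H₂)³ / (P(CH₄)·P(H₂O)) = (0.61)·(0.021)³ / ((0.0074)·(0.044)) = 0.017
Qₚ = 0.017 < Kₚ = 0.23, so the forward reaction proceeds.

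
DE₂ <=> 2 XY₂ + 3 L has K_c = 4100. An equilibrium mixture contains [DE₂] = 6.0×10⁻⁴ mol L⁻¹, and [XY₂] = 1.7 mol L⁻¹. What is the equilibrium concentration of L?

[L] = 0.95 mol L⁻¹

At equilibrium, K_c = [XY₂]²·[L]³ / [DE₂] = 4100.
(1.7)²·([L])³ / (6.0×10⁻⁴) = 4100
[L]³ = 0.851 ⇒ [L] = 0.95 mol L⁻¹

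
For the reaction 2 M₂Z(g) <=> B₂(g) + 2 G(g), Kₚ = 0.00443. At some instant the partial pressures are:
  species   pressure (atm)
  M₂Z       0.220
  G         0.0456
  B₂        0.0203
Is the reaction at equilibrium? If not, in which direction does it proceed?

toward products

Qₚ = P(B₂)·P(G)² / P(M₂Z)² = (0.0203)·(0.0456)² / (0.220)² = 8.72×10⁻⁴
Qₚ = 8.72×10⁻⁴ < Kₚ = 0.00443, so the forward reaction proceeds.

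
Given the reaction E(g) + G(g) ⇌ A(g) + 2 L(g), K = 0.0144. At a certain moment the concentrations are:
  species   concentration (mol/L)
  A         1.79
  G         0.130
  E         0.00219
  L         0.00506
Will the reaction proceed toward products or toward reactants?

in the reverse direction

Q = [A]·[L]² / ([E]·[G]) = (1.79)·(0.00506)² / ((0.00219)·(0.130)) = 0.161
Q = 0.161 > K = 0.0144, so the reverse reaction proceeds.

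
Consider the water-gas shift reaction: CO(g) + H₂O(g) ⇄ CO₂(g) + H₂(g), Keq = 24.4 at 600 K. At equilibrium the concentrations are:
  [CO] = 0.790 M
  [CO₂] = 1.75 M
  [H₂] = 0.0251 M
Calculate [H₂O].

[H₂O] = 0.00228 M

At equilibrium, Keq = [CO₂]·[H₂] / ([CO]·[H₂O]) = 24.4.
(1.75)·(0.0251) / ((0.790)·([H₂O])) = 24.4
[H₂O] = 0.00228 M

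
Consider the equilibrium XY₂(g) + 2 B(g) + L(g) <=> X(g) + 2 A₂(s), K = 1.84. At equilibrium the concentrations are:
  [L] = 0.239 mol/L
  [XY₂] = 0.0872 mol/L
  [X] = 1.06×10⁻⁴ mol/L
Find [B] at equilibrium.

(A₂ is a pure solid — omitted from K.)
At equilibrium, K = [X] / ([XY₂]·[B]²·[L]) = 1.84.
(1.06×10⁻⁴) / ((0.0872)·([B])²·(0.239)) = 1.84
[B]² = 0.00276 ⇒ [B] = 0.0526 mol/L

[B] = 0.0526 mol/L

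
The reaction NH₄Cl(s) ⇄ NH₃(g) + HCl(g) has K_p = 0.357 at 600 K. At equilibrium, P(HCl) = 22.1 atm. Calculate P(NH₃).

P(NH₃) = 0.0162 atm

(NH₄Cl is a pure solid — omitted from K_p.)
At equilibrium, K_p = P(NH₃)·P(HCl) = 0.357.
(P(NH₃))·(22.1) = 0.357
P(NH₃) = 0.0162 atm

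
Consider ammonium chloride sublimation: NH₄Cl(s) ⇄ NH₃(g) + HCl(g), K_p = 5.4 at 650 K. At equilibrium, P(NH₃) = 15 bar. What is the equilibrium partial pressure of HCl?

(NH₄Cl is a pure solid — omitted from K_p.)
At equilibrium, K_p = P(NH₃)·P(HCl) = 5.4.
(15)·(P(HCl)) = 5.4
P(HCl) = 0.360 = 0.36 bar

P(HCl) = 0.36 bar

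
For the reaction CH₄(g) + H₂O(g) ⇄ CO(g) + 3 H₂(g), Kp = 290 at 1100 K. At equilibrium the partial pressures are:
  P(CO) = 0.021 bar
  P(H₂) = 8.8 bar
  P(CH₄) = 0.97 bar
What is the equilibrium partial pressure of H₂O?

At equilibrium, Kp = P(CO)·P(H₂)³ / (P(CH₄)·P(H₂O)) = 290.
(0.021)·(8.8)³ / ((0.97)·(P(H₂O))) = 290
P(H₂O) = 0.0509 = 0.051 bar

P(H₂O) = 0.051 bar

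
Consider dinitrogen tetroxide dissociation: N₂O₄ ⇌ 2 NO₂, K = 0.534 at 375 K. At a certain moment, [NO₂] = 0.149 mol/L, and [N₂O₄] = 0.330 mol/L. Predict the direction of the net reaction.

in the forward direction

Q = [NO₂]² / [N₂O₄] = (0.149)² / (0.330) = 0.0673
Q = 0.0673 < K = 0.534, so the forward reaction proceeds.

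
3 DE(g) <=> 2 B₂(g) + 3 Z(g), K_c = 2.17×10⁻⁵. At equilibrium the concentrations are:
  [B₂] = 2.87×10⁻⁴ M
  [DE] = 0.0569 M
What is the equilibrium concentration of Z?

[Z] = 0.365 M

At equilibrium, K_c = [B₂]²·[Z]³ / [DE]³ = 2.17×10⁻⁵.
(2.87×10⁻⁴)²·([Z])³ / (0.0569)³ = 2.17×10⁻⁵
[Z]³ = 0.0485 ⇒ [Z] = 0.365 M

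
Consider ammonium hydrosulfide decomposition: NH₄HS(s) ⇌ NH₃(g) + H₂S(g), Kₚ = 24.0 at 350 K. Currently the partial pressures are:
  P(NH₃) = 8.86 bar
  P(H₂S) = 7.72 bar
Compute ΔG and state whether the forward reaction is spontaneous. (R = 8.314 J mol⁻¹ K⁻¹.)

(NH₄HS is a pure solid — omitted from Qₚ.)
Qₚ = P(NH₃)·P(H₂S) = (8.86)·(7.72) = 68.4
ΔG = RT ln(Qₚ/Kₚ) = (8.314 J mol⁻¹ K⁻¹)(350 K) × ln(68.4/24.0)
   = (2.910 kJ/mol)(1.047) = 3.05 kJ/mol
ΔG > 0, so the forward reaction is non-spontaneous (proceeds in reverse).

ΔG = 3.05 kJ/mol; the forward reaction is non-spontaneous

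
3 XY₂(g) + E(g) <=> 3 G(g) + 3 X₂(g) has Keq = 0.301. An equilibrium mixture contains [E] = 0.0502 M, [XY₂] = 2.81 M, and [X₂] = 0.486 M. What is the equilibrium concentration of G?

At equilibrium, Keq = [G]³·[X₂]³ / ([XY₂]³·[E]) = 0.301.
([G])³·(0.486)³ / ((2.81)³·(0.0502)) = 0.301
[G]³ = 2.92 ⇒ [G] = 1.43 M

[G] = 1.43 M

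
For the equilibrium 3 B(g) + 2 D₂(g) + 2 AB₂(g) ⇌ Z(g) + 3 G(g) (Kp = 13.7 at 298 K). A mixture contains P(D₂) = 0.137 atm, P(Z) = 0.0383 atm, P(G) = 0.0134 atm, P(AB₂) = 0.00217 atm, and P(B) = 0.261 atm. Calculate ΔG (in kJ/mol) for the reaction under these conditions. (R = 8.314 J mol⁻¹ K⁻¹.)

ΔG = 3.60 kJ/mol

Qp = P(Z)·P(G)³ / (P(B)³·P(D₂)²·P(AB₂)²) = (0.0383)·(0.0134)³ / ((0.261)³·(0.137)²·(0.00217)²) = 58.6
ΔG = RT ln(Qp/Kp) = (8.314 J mol⁻¹ K⁻¹)(298 K) × ln(58.6/13.7)
   = (2.478 kJ/mol)(1.453) = 3.60 kJ/mol
ΔG > 0, so the forward reaction is non-spontaneous (proceeds in reverse).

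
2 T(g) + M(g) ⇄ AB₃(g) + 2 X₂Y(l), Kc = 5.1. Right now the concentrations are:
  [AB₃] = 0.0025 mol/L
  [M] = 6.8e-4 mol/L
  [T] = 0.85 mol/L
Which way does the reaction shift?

neither direction; the system is at equilibrium

(X₂Y is a pure liquid — omitted from Qc.)
Qc = [AB₃] / ([T]²·[M]) = (0.0025) / ((0.85)²·(6.8e-4)) = 5.1
Qc = 5.1 = Kc, so the system is already at equilibrium.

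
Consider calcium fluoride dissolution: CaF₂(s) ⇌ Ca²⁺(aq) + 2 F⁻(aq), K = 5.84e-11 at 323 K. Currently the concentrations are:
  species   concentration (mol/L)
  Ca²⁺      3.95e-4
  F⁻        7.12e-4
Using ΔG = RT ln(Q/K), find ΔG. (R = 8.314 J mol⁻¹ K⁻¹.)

(CaF₂ is a pure solid — omitted from Q.)
Q = [Ca²⁺]·[F⁻]² = (3.95e-4)·(7.12e-4)² = 2.00e-10
ΔG = RT ln(Q/K) = (8.314 J mol⁻¹ K⁻¹)(323 K) × ln(2.00e-10/5.84e-11)
   = (2.685 kJ/mol)(1.231) = 3.31 kJ/mol
ΔG > 0, so the forward reaction is non-spontaneous (proceeds in reverse).

ΔG = 3.31 kJ/mol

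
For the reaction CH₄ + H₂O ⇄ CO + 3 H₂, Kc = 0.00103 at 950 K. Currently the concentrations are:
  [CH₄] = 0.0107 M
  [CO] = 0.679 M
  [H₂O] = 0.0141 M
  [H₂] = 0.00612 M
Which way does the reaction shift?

no net change (already at equilibrium)

Qc = [CO]·[H₂]³ / ([CH₄]·[H₂O]) = (0.679)·(0.00612)³ / ((0.0107)·(0.0141)) = 0.00103
Qc = 0.00103 = Kc, so the system is already at equilibrium.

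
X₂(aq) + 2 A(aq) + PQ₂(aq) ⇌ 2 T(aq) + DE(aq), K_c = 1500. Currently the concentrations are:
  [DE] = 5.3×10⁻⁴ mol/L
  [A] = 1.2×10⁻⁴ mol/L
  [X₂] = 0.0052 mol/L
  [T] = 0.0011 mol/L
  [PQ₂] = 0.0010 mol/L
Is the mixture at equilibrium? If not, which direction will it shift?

no; Q > K, reaction proceeds in reverse

Q_c = [T]²·[DE] / ([X₂]·[A]²·[PQ₂]) = (0.0011)²·(5.3×10⁻⁴) / ((0.0052)·(1.2×10⁻⁴)²·(0.0010)) = 8600
Q_c = 8600 > K_c = 1500: net reverse reaction.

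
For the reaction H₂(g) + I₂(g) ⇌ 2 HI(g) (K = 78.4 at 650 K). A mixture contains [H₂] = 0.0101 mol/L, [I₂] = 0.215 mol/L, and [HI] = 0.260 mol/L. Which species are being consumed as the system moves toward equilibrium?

H₂, I₂ (reactants)

Q = [HI]² / ([H₂]·[I₂]) = (0.260)² / ((0.0101)·(0.215)) = 31.1
Q = 31.1 < K = 78.4: net forward reaction.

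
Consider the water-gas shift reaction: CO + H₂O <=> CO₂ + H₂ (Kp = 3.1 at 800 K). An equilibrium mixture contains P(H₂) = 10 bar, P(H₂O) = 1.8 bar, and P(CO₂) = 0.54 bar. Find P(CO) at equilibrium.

P(CO) = 0.97 bar

At equilibrium, Kp = P(CO₂)·P(H₂) / (P(CO)·P(H₂O)) = 3.1.
(0.54)·(10) / ((P(CO))·(1.8)) = 3.1
P(CO) = 0.968 = 0.97 bar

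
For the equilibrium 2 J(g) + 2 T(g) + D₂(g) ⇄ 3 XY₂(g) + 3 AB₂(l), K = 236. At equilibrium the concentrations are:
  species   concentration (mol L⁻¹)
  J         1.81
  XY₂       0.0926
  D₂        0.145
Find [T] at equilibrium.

(AB₂ is a pure liquid — omitted from K.)
At equilibrium, K = [XY₂]³ / ([J]²·[T]²·[D₂]) = 236.
(0.0926)³ / ((1.81)²·([T])²·(0.145)) = 236
[T]² = 7.08e-6 ⇒ [T] = 0.00266 mol L⁻¹

[T] = 0.00266 mol L⁻¹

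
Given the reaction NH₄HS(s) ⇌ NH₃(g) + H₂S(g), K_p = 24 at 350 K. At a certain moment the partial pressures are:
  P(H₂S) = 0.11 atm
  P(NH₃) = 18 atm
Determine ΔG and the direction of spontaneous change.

(NH₄HS is a pure solid — omitted from Q_p.)
Q_p = P(NH₃)·P(H₂S) = (18)·(0.11) = 1.98
ΔG = RT ln(Q_p/K_p) = (8.314 J mol⁻¹ K⁻¹)(350 K) × ln(1.98/24)
   = (2.910 kJ/mol)(-2.495) = -7.26 kJ/mol
ΔG < 0, so the forward reaction is spontaneous (proceeds forward).

ΔG = -7.26 kJ/mol; the forward reaction is spontaneous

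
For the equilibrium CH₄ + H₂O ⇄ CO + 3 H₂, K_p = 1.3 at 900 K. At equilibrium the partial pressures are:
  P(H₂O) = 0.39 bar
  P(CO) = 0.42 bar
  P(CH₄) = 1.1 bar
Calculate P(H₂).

At equilibrium, K_p = P(CO)·P(H₂)³ / (P(CH₄)·P(H₂O)) = 1.3.
(0.42)·(P(H₂))³ / ((1.1)·(0.39)) = 1.3
P(H₂)³ = 1.33 ⇒ P(H₂) = 1.1 bar

P(H₂) = 1.1 bar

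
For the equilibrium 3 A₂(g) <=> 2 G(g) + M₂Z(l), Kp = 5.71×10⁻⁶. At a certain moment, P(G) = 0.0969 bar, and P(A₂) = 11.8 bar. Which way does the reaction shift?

(M₂Z is a pure liquid — omitted from Qp.)
Qp = P(G)² / P(A₂)³ = (0.0969)² / (11.8)³ = 5.71×10⁻⁶
Qp = 5.71×10⁻⁶ = Kp, so the system is already at equilibrium.

no net change (already at equilibrium)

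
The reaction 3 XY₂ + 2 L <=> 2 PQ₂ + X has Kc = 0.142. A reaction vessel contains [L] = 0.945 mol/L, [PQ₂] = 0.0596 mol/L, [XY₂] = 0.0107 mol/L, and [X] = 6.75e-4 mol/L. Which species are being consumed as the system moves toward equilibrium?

Qc = [PQ₂]²·[X] / ([XY₂]³·[L]²) = (0.0596)²·(6.75e-4) / ((0.0107)³·(0.945)²) = 2.19
Qc = 2.19 > Kc = 0.142: net reverse reaction.

PQ₂, X (products)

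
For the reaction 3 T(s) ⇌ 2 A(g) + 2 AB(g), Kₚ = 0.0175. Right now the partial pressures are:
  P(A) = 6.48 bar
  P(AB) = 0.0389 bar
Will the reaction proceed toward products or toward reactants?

(T is a pure solid — omitted from Qₚ.)
Qₚ = P(A)²·P(AB)² = (6.48)²·(0.0389)² = 0.0635
Qₚ = 0.0635 > Kₚ = 0.0175, so the reverse reaction proceeds.

toward reactants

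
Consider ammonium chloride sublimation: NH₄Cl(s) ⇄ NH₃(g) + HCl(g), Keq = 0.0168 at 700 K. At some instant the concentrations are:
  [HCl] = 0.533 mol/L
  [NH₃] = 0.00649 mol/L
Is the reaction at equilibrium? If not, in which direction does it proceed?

toward products

(NH₄Cl is a pure solid — omitted from Q.)
Q = [NH₃]·[HCl] = (0.00649)·(0.533) = 0.00346
Q = 0.00346 < Keq = 0.0168, so the forward reaction proceeds.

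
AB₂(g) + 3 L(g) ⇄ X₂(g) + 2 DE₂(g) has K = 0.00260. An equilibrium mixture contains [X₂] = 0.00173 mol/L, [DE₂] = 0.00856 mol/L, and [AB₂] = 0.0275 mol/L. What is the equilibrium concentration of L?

At equilibrium, K = [X₂]·[DE₂]² / ([AB₂]·[L]³) = 0.00260.
(0.00173)·(0.00856)² / ((0.0275)·([L])³) = 0.00260
[L]³ = 0.00177 ⇒ [L] = 0.121 mol/L

[L] = 0.121 mol/L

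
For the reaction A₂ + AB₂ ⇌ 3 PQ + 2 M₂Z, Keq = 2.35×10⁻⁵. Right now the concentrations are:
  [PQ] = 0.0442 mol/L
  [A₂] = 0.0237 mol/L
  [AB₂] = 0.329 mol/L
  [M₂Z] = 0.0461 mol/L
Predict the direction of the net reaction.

Q = [PQ]³·[M₂Z]² / ([A₂]·[AB₂]) = (0.0442)³·(0.0461)² / ((0.0237)·(0.329)) = 2.35×10⁻⁵
Q = 2.35×10⁻⁵ = Keq, so the system is already at equilibrium.

at equilibrium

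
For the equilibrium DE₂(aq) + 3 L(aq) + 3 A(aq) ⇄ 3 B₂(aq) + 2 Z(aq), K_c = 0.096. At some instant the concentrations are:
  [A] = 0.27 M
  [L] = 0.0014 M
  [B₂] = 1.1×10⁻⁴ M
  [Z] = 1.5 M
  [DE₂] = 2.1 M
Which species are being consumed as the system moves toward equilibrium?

Q_c = [B₂]³·[Z]² / ([DE₂]·[L]³·[A]³) = (1.1×10⁻⁴)³·(1.5)² / ((2.1)·(0.0014)³·(0.27)³) = 0.026
Q_c = 0.026 < K_c = 0.096: net forward reaction.

DE₂, L, A (reactants)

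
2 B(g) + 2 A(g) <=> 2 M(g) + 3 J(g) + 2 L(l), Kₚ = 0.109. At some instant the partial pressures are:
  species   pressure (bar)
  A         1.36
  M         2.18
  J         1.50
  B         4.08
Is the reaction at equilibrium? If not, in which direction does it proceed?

reverse (toward reactants)

(L is a pure liquid — omitted from Qₚ.)
Qₚ = P(M)²·P(J)³ / (P(B)²·P(A)²) = (2.18)²·(1.50)³ / ((4.08)²·(1.36)²) = 0.521
Qₚ = 0.521 > Kₚ = 0.109, so the reverse reaction proceeds.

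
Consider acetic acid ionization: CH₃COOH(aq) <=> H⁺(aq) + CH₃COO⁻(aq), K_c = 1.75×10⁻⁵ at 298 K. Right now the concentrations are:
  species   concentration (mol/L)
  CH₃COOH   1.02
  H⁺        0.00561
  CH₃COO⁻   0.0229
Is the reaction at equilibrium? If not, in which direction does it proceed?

toward reactants

Q_c = [H⁺]·[CH₃COO⁻] / [CH₃COOH] = (0.00561)·(0.0229) / (1.02) = 1.26×10⁻⁴
Q_c = 1.26×10⁻⁴ > K_c = 1.75×10⁻⁵, so the reverse reaction proceeds.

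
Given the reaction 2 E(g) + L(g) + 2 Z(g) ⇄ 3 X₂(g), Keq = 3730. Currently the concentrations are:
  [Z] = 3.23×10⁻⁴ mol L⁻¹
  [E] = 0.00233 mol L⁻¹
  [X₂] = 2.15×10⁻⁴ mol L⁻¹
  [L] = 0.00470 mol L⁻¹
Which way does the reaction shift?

no net change (already at equilibrium)

Q = [X₂]³ / ([E]²·[L]·[Z]²) = (2.15×10⁻⁴)³ / ((0.00233)²·(0.00470)·(3.23×10⁻⁴)²) = 3730
Q = 3730 = Keq, so the system is already at equilibrium.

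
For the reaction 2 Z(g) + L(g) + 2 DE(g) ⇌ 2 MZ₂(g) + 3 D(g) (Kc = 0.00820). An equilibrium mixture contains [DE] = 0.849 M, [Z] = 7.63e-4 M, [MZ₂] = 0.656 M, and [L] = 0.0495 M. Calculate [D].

At equilibrium, Kc = [MZ₂]²·[D]³ / ([Z]²·[L]·[DE]²) = 0.00820.
(0.656)²·([D])³ / ((7.63e-4)²·(0.0495)·(0.849)²) = 0.00820
[D]³ = 3.96e-10 ⇒ [D] = 7.34e-4 M

[D] = 7.34e-4 M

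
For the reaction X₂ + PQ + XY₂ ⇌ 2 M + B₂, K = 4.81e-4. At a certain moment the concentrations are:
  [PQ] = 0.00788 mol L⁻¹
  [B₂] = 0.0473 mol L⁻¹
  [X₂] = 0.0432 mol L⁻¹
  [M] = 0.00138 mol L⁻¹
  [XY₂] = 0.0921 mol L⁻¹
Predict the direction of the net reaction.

toward reactants

Q = [M]²·[B₂] / ([X₂]·[PQ]·[XY₂]) = (0.00138)²·(0.0473) / ((0.0432)·(0.00788)·(0.0921)) = 0.00287
Q = 0.00287 > K = 4.81e-4, so the reverse reaction proceeds.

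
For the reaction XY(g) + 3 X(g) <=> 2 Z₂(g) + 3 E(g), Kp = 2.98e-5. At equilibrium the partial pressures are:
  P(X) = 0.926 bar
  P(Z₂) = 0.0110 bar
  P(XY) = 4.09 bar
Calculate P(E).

P(E) = 0.928 bar

At equilibrium, Kp = P(Z₂)²·P(E)³ / (P(XY)·P(X)³) = 2.98e-5.
(0.0110)²·(P(E))³ / ((4.09)·(0.926)³) = 2.98e-5
P(E)³ = 0.800 ⇒ P(E) = 0.928 bar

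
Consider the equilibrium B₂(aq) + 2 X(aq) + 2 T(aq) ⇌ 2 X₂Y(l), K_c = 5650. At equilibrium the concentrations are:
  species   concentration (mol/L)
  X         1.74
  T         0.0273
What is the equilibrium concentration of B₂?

[B₂] = 0.0784 mol/L

(X₂Y is a pure liquid — omitted from K_c.)
At equilibrium, K_c = 1 / ([B₂]·[X]²·[T]²) = 5650.
1 / (([B₂])·(1.74)²·(0.0273)²) = 5650
[B₂] = 0.0784 mol/L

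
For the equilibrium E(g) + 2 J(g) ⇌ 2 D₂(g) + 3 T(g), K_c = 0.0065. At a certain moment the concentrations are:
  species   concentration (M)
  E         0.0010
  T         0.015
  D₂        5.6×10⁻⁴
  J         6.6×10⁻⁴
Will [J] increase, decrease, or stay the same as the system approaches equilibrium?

decrease

Q_c = [D₂]²·[T]³ / ([E]·[J]²) = (5.6×10⁻⁴)²·(0.015)³ / ((0.0010)·(6.6×10⁻⁴)²) = 0.0024
Q_c = 0.0024 < K_c = 0.0065: net forward reaction.
J is a reactant, so it decreases.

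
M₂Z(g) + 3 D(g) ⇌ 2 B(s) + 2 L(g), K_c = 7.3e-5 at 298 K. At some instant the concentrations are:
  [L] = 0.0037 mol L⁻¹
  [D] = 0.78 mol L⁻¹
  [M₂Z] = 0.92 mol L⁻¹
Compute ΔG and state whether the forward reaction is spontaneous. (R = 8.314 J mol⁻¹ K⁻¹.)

(B is a pure solid — omitted from Q_c.)
Q_c = [L]² / ([M₂Z]·[D]³) = (0.0037)² / ((0.92)·(0.78)³) = 3.14e-5
ΔG = RT ln(Q_c/K_c) = (8.314 J mol⁻¹ K⁻¹)(298 K) × ln(3.14e-5/7.3e-5)
   = (2.478 kJ/mol)(-0.8437) = -2.09 kJ/mol
ΔG < 0, so the forward reaction is spontaneous (proceeds forward).

ΔG = -2.09 kJ/mol; the forward reaction is spontaneous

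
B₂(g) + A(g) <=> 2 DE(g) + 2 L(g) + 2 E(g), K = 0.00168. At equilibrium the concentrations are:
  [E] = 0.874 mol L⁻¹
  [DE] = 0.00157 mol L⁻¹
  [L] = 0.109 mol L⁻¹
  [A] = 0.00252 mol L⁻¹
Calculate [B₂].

[B₂] = 0.00528 mol L⁻¹

At equilibrium, K = [DE]²·[L]²·[E]² / ([B₂]·[A]) = 0.00168.
(0.00157)²·(0.109)²·(0.874)² / (([B₂])·(0.00252)) = 0.00168
[B₂] = 0.00528 mol L⁻¹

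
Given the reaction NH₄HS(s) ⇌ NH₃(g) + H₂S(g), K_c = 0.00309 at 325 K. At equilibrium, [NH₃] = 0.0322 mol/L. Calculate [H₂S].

(NH₄HS is a pure solid — omitted from K_c.)
At equilibrium, K_c = [NH₃]·[H₂S] = 0.00309.
(0.0322)·([H₂S]) = 0.00309
[H₂S] = 0.0960 mol/L

[H₂S] = 0.0960 mol/L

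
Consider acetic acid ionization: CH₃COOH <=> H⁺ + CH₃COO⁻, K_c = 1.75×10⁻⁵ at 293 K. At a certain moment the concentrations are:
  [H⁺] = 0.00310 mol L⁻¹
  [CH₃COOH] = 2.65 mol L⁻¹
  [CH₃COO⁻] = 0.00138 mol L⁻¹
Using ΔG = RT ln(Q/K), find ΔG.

Q_c = [H⁺]·[CH₃COO⁻] / [CH₃COOH] = (0.00310)·(0.00138) / (2.65) = 1.61×10⁻⁶
ΔG = RT ln(Q_c/K_c) = (8.314 J mol⁻¹ K⁻¹)(293 K) × ln(1.61×10⁻⁶/1.75×10⁻⁵)
   = (2.436 kJ/mol)(-2.386) = -5.81 kJ/mol
ΔG < 0, so the forward reaction is spontaneous (proceeds forward).

ΔG = -5.81 kJ/mol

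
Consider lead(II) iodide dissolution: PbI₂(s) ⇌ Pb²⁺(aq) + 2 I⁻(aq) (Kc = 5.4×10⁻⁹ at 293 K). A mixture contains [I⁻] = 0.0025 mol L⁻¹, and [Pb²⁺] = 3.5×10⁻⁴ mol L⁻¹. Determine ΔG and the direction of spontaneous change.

(PbI₂ is a pure solid — omitted from Qc.)
Qc = [Pb²⁺]·[I⁻]² = (3.5×10⁻⁴)·(0.0025)² = 2.19×10⁻⁹
ΔG = RT ln(Qc/Kc) = (8.314 J mol⁻¹ K⁻¹)(293 K) × ln(2.19×10⁻⁹/5.4×10⁻⁹)
   = (2.436 kJ/mol)(-0.9025) = -2.20 kJ/mol
ΔG < 0, so the forward reaction is spontaneous (proceeds forward).

ΔG = -2.20 kJ/mol; the forward reaction is spontaneous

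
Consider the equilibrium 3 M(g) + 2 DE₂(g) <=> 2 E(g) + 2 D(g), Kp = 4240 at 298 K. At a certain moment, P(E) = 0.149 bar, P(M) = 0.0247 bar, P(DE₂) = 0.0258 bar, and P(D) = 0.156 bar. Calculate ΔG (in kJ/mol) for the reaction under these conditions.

ΔG = 6.30 kJ/mol

Qp = P(E)²·P(D)² / (P(M)³·P(DE₂)²) = (0.149)²·(0.156)² / ((0.0247)³·(0.0258)²) = 53900
ΔG = RT ln(Qp/Kp) = (8.314 J mol⁻¹ K⁻¹)(298 K) × ln(53900/4240)
   = (2.478 kJ/mol)(2.543) = 6.30 kJ/mol
ΔG > 0, so the forward reaction is non-spontaneous (proceeds in reverse).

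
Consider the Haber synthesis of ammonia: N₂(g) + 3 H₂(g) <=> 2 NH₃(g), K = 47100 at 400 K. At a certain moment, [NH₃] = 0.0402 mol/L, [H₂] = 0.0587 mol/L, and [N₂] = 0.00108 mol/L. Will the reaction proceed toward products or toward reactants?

toward products

Q = [NH₃]² / ([N₂]·[H₂]³) = (0.0402)² / ((0.00108)·(0.0587)³) = 7400
Q = 7400 < K = 47100, so the forward reaction proceeds.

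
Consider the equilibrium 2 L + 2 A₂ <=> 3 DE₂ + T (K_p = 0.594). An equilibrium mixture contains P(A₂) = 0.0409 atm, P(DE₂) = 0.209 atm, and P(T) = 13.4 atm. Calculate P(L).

At equilibrium, K_p = P(DE₂)³·P(T) / (P(L)²·P(A₂)²) = 0.594.
(0.209)³·(13.4) / ((P(L))²·(0.0409)²) = 0.594
P(L)² = 123 ⇒ P(L) = 11.1 atm

P(L) = 11.1 atm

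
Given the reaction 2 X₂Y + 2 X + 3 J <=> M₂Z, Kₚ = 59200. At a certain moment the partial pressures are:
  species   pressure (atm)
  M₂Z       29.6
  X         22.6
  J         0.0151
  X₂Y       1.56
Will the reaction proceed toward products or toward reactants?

to the right

Qₚ = P(M₂Z) / (P(X₂Y)²·P(X)²·P(J)³) = (29.6) / ((1.56)²·(22.6)²·(0.0151)³) = 6920
Qₚ = 6920 < Kₚ = 59200, so the forward reaction proceeds.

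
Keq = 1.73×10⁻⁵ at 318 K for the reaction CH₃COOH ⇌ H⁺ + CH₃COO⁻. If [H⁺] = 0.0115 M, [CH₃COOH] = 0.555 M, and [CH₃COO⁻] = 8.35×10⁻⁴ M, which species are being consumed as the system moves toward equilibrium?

none (at equilibrium)

Q = [H⁺]·[CH₃COO⁻] / [CH₃COOH] = (0.0115)·(8.35×10⁻⁴) / (0.555) = 1.73×10⁻⁵
Q = 1.73×10⁻⁵ = Keq; the system is at equilibrium.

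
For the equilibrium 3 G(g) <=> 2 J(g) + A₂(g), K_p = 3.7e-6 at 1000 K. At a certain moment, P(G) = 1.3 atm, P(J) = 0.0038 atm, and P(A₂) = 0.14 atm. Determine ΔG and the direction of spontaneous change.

Q_p = P(J)²·P(A₂) / P(G)³ = (0.0038)²·(0.14) / (1.3)³ = 9.20e-7
ΔG = RT ln(Q_p/K_p) = (8.314 J mol⁻¹ K⁻¹)(1000 K) × ln(9.20e-7/3.7e-6)
   = (8.314 kJ/mol)(-1.392) = -11.6 kJ/mol
ΔG < 0, so the forward reaction is spontaneous (proceeds forward).

ΔG = -11.6 kJ/mol; the forward reaction is spontaneous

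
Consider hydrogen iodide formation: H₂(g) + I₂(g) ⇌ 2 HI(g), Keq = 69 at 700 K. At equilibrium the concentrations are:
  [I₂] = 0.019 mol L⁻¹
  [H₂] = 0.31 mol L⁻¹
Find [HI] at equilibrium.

At equilibrium, Keq = [HI]² / ([H₂]·[I₂]) = 69.
([HI])² / ((0.31)·(0.019)) = 69
[HI]² = 0.406 ⇒ [HI] = 0.64 mol L⁻¹

[HI] = 0.64 mol L⁻¹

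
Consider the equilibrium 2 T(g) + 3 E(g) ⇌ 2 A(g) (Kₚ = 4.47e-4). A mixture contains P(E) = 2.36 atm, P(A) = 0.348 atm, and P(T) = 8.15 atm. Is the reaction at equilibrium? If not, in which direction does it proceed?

to the right

Qₚ = P(A)² / (P(T)²·P(E)³) = (0.348)² / ((8.15)²·(2.36)³) = 1.39e-4
Qₚ = 1.39e-4 < Kₚ = 4.47e-4, so the forward reaction proceeds.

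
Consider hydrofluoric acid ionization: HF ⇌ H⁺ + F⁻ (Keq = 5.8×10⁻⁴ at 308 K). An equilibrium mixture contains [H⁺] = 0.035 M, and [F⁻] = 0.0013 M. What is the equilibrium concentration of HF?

At equilibrium, Keq = [H⁺]·[F⁻] / [HF] = 5.8×10⁻⁴.
(0.035)·(0.0013) / ([HF]) = 5.8×10⁻⁴
[HF] = 0.0784 = 0.078 M

[HF] = 0.078 M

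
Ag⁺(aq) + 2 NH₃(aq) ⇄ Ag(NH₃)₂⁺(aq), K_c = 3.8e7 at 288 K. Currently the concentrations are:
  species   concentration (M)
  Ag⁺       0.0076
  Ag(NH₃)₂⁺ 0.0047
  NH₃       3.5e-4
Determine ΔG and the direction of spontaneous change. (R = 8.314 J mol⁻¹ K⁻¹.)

Q_c = [Ag(NH₃)₂⁺] / ([Ag⁺]·[NH₃]²) = (0.0047) / ((0.0076)·(3.5e-4)²) = 5.05e6
ΔG = RT ln(Q_c/K_c) = (8.314 J mol⁻¹ K⁻¹)(288 K) × ln(5.05e6/3.8e7)
   = (2.394 kJ/mol)(-2.018) = -4.83 kJ/mol
ΔG < 0, so the forward reaction is spontaneous (proceeds forward).

ΔG = -4.83 kJ/mol; the forward reaction is spontaneous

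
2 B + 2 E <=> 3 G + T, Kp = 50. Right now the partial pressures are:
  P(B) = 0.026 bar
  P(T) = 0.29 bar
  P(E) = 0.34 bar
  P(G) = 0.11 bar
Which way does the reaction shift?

Qp = P(G)³·P(T) / (P(B)²·P(E)²) = (0.11)³·(0.29) / ((0.026)²·(0.34)²) = 4.9
Qp = 4.9 < Kp = 50, so the forward reaction proceeds.

forward (toward products)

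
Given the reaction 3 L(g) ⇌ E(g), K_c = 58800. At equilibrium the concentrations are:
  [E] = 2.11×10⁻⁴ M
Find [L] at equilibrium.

[L] = 0.00153 M

At equilibrium, K_c = [E] / [L]³ = 58800.
(2.11×10⁻⁴) / ([L])³ = 58800
[L]³ = 3.59×10⁻⁹ ⇒ [L] = 0.00153 M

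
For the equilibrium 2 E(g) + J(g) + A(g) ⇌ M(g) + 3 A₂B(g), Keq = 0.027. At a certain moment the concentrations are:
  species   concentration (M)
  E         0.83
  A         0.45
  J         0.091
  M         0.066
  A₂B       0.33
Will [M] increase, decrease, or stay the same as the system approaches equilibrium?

Q = [M]·[A₂B]³ / ([E]²·[J]·[A]) = (0.066)·(0.33)³ / ((0.83)²·(0.091)·(0.45)) = 0.084
Q = 0.084 > Keq = 0.027: net reverse reaction.
M is a product, so it decreases.

decrease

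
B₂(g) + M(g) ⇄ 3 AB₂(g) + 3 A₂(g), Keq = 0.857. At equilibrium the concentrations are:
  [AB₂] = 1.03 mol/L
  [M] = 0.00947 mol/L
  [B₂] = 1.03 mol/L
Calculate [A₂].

At equilibrium, Keq = [AB₂]³·[A₂]³ / ([B₂]·[M]) = 0.857.
(1.03)³·([A₂])³ / ((1.03)·(0.00947)) = 0.857
[A₂]³ = 0.00765 ⇒ [A₂] = 0.197 mol/L

[A₂] = 0.197 mol/L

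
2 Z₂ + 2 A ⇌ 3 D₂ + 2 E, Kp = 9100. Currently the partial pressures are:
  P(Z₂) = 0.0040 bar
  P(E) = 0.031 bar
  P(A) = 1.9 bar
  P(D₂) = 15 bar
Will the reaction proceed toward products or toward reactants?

in the reverse direction

Qp = P(D₂)³·P(E)² / (P(Z₂)²·P(A)²) = (15)³·(0.031)² / ((0.0040)²·(1.9)²) = 56000
Qp = 56000 > Kp = 9100, so the reverse reaction proceeds.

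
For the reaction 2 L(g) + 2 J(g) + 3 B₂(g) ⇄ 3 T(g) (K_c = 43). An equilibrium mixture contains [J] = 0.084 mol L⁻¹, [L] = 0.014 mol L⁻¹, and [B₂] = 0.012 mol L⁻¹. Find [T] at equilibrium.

At equilibrium, K_c = [T]³ / ([L]²·[J]²·[B₂]³) = 43.
([T])³ / ((0.014)²·(0.084)²·(0.012)³) = 43
[T]³ = 1.03e-10 ⇒ [T] = 4.7e-4 mol L⁻¹

[T] = 4.7e-4 mol L⁻¹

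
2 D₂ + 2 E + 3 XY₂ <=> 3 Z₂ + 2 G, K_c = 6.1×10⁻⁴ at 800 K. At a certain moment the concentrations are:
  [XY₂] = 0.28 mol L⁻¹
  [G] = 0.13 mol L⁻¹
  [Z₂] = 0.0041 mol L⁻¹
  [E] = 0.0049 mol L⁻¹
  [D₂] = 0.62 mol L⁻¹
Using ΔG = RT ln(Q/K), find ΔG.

ΔG = 14.9 kJ/mol

Q_c = [Z₂]³·[G]² / ([D₂]²·[E]²·[XY₂]³) = (0.0041)³·(0.13)² / ((0.62)²·(0.0049)²·(0.28)³) = 0.00575
ΔG = RT ln(Q_c/K_c) = (8.314 J mol⁻¹ K⁻¹)(800 K) × ln(0.00575/6.1×10⁻⁴)
   = (6.651 kJ/mol)(2.243) = 14.9 kJ/mol
ΔG > 0, so the forward reaction is non-spontaneous (proceeds in reverse).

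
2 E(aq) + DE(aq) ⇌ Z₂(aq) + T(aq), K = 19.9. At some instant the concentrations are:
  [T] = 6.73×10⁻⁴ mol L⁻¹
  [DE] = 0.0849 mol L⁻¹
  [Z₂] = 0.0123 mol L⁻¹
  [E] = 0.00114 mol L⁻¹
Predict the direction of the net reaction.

Q = [Z₂]·[T] / ([E]²·[DE]) = (0.0123)·(6.73×10⁻⁴) / ((0.00114)²·(0.0849)) = 75.0
Q = 75.0 > K = 19.9, so the reverse reaction proceeds.

reverse (toward reactants)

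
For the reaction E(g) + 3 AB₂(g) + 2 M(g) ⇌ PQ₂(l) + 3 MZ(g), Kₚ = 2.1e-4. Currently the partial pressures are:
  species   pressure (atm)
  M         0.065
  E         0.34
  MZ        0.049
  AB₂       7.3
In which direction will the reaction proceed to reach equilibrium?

neither direction; the system is at equilibrium

(PQ₂ is a pure liquid — omitted from Qₚ.)
Qₚ = P(MZ)³ / (P(E)·P(AB₂)³·P(M)²) = (0.049)³ / ((0.34)·(7.3)³·(0.065)²) = 2.1e-4
Qₚ = 2.1e-4 = Kₚ, so the system is already at equilibrium.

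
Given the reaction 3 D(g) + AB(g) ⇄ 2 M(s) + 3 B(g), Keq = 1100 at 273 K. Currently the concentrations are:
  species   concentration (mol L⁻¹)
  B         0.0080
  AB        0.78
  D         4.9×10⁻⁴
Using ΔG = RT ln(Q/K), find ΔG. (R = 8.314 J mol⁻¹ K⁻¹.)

(M is a pure solid — omitted from Q.)
Q = [B]³ / ([D]³·[AB]) = (0.0080)³ / ((4.9×10⁻⁴)³·(0.78)) = 5580
ΔG = RT ln(Q/Keq) = (8.314 J mol⁻¹ K⁻¹)(273 K) × ln(5580/1100)
   = (2.270 kJ/mol)(1.624) = 3.69 kJ/mol
ΔG > 0, so the forward reaction is non-spontaneous (proceeds in reverse).

ΔG = 3.69 kJ/mol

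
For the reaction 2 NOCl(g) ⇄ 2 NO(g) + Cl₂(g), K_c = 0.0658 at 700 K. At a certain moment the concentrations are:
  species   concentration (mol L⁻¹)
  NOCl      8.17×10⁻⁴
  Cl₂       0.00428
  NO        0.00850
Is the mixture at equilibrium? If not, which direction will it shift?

no; Q > K, reaction proceeds in reverse

Q_c = [NO]²·[Cl₂] / [NOCl]² = (0.00850)²·(0.00428) / (8.17×10⁻⁴)² = 0.463
Q_c = 0.463 > K_c = 0.0658: net reverse reaction.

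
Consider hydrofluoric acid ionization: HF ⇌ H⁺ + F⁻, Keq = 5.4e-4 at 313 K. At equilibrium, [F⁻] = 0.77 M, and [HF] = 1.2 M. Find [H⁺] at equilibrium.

[H⁺] = 8.4e-4 M

At equilibrium, Keq = [H⁺]·[F⁻] / [HF] = 5.4e-4.
([H⁺])·(0.77) / (1.2) = 5.4e-4
[H⁺] = 8.42e-4 = 8.4e-4 M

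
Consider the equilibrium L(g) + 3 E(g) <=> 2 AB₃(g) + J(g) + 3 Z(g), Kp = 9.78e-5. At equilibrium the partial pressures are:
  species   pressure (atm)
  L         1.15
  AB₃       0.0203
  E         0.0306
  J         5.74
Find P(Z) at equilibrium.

P(Z) = 0.0111 atm

At equilibrium, Kp = P(AB₃)²·P(J)·P(Z)³ / (P(L)·P(E)³) = 9.78e-5.
(0.0203)²·(5.74)·(P(Z))³ / ((1.15)·(0.0306)³) = 9.78e-5
P(Z)³ = 1.36e-6 ⇒ P(Z) = 0.0111 atm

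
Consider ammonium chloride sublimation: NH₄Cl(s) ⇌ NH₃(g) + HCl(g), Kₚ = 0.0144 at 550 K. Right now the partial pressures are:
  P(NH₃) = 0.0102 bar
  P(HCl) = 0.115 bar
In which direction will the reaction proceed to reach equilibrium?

in the forward direction

(NH₄Cl is a pure solid — omitted from Qₚ.)
Qₚ = P(NH₃)·P(HCl) = (0.0102)·(0.115) = 0.00117
Qₚ = 0.00117 < Kₚ = 0.0144, so the forward reaction proceeds.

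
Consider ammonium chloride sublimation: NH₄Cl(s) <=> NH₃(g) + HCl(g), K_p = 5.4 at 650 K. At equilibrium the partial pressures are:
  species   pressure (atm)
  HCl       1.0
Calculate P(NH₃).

(NH₄Cl is a pure solid — omitted from K_p.)
At equilibrium, K_p = P(NH₃)·P(HCl) = 5.4.
(P(NH₃))·(1.0) = 5.4
P(NH₃) = 5.40 = 5.4 atm

P(NH₃) = 5.4 atm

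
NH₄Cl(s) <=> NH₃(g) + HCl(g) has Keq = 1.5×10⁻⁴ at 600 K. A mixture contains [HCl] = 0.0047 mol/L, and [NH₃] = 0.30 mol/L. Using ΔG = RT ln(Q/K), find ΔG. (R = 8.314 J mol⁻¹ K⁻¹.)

ΔG = 11.2 kJ/mol

(NH₄Cl is a pure solid — omitted from Q.)
Q = [NH₃]·[HCl] = (0.30)·(0.0047) = 0.00141
ΔG = RT ln(Q/Keq) = (8.314 J mol⁻¹ K⁻¹)(600 K) × ln(0.00141/1.5×10⁻⁴)
   = (4.988 kJ/mol)(2.241) = 11.2 kJ/mol
ΔG > 0, so the forward reaction is non-spontaneous (proceeds in reverse).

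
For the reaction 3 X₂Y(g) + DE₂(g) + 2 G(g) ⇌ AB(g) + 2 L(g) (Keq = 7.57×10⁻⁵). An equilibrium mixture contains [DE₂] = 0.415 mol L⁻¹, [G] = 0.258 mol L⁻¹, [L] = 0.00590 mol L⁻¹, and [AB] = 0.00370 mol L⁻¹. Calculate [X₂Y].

[X₂Y] = 0.395 mol L⁻¹

At equilibrium, Keq = [AB]·[L]² / ([X₂Y]³·[DE₂]·[G]²) = 7.57×10⁻⁵.
(0.00370)·(0.00590)² / (([X₂Y])³·(0.415)·(0.258)²) = 7.57×10⁻⁵
[X₂Y]³ = 0.0616 ⇒ [X₂Y] = 0.395 mol L⁻¹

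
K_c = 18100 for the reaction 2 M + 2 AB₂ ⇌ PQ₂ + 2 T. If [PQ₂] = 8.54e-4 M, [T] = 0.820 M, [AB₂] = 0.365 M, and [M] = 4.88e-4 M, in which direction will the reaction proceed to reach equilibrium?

Q_c = [PQ₂]·[T]² / ([M]²·[AB₂]²) = (8.54e-4)·(0.820)² / ((4.88e-4)²·(0.365)²) = 18100
Q_c = 18100 = K_c, so the system is already at equilibrium.

neither direction; the system is at equilibrium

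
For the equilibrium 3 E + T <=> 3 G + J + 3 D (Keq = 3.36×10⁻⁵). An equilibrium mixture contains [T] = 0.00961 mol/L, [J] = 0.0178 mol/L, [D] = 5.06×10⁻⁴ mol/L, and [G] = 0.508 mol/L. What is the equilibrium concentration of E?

At equilibrium, Keq = [G]³·[J]·[D]³ / ([E]³·[T]) = 3.36×10⁻⁵.
(0.508)³·(0.0178)·(5.06×10⁻⁴)³ / (([E])³·(0.00961)) = 3.36×10⁻⁵
[E]³ = 9.36×10⁻⁷ ⇒ [E] = 0.00978 mol/L

[E] = 0.00978 mol/L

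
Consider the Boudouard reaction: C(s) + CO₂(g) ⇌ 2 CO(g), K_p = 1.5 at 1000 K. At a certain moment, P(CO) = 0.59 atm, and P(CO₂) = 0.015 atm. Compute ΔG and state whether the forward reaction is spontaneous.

ΔG = 22.8 kJ/mol; the forward reaction is non-spontaneous

(C is a pure solid — omitted from Q_p.)
Q_p = P(CO)² / P(CO₂) = (0.59)² / (0.015) = 23.2
ΔG = RT ln(Q_p/K_p) = (8.314 J mol⁻¹ K⁻¹)(1000 K) × ln(23.2/1.5)
   = (8.314 kJ/mol)(2.739) = 22.8 kJ/mol
ΔG > 0, so the forward reaction is non-spontaneous (proceeds in reverse).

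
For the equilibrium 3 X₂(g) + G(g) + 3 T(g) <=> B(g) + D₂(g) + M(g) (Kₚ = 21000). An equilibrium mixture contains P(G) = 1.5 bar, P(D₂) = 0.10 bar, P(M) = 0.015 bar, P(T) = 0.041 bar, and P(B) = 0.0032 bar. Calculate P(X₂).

P(X₂) = 0.013 bar

At equilibrium, Kₚ = P(B)·P(D₂)·P(M) / (P(X₂)³·P(G)·P(T)³) = 21000.
(0.0032)·(0.10)·(0.015) / ((P(X₂))³·(1.5)·(0.041)³) = 21000
P(X₂)³ = 2.21×10⁻⁶ ⇒ P(X₂) = 0.013 bar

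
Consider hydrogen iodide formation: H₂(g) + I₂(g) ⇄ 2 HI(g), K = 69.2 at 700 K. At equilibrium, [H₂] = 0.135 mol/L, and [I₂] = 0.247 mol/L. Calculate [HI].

At equilibrium, K = [HI]² / ([H₂]·[I₂]) = 69.2.
([HI])² / ((0.135)·(0.247)) = 69.2
[HI]² = 2.31 ⇒ [HI] = 1.52 mol/L

[HI] = 1.52 mol/L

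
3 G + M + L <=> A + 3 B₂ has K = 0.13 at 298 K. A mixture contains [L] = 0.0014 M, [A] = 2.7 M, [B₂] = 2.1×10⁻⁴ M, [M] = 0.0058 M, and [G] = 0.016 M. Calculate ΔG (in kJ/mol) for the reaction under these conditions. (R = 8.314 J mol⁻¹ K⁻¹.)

Q = [A]·[B₂]³ / ([G]³·[M]·[L]) = (2.7)·(2.1×10⁻⁴)³ / ((0.016)³·(0.0058)·(0.0014)) = 0.752
ΔG = RT ln(Q/K) = (8.314 J mol⁻¹ K⁻¹)(298 K) × ln(0.752/0.13)
   = (2.478 kJ/mol)(1.755) = 4.35 kJ/mol
ΔG > 0, so the forward reaction is non-spontaneous (proceeds in reverse).

ΔG = 4.35 kJ/mol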